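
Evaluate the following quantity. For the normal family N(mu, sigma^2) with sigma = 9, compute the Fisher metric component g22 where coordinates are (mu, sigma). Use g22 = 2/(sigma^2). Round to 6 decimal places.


For the 2-parameter normal family, the Fisher metric has:
  g11 = 1/sigma^2, g22 = 2/sigma^2.
sigma = 9, sigma^2 = 81.
g22 = 0.024691

0.024691


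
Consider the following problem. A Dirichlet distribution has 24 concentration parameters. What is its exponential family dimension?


Exponential family dimension calculation:
Dirichlet with 24 components has 24 natural parameters.

24


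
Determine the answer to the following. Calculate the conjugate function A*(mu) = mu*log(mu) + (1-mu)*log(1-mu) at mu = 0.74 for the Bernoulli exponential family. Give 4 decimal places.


Legendre transform for Bernoulli:
A*(mu) = mu*log(mu) + (1-mu)*log(1-mu).
mu = 0.74, 1-mu = 0.26.
mu*log(mu) = 0.74*log(0.74) = -0.222818.
(1-mu)*log(1-mu) = 0.26*log(0.26) = -0.350239.
A* = -0.222818 + -0.350239 = -0.5731

-0.5731


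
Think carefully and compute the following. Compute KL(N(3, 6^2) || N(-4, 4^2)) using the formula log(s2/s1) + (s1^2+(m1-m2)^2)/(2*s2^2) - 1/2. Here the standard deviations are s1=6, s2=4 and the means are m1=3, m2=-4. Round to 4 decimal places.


KL divergence between normal distributions:
KL = log(s2/s1) + (s1^2 + (m1-m2)^2)/(2*s2^2) - 1/2.
log(4/6) = -0.405465.
(6^2 + (3--4)^2)/(2*4^2) = (36 + 49)/32 = 2.65625.
KL = -0.405465 + 2.65625 - 0.5 = 1.7508

1.7508


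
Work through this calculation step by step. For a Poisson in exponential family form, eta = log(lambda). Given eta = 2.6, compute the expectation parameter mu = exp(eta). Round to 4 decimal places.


Expectation parameter for Poisson exponential family:
mu = exp(eta).
eta = 2.6.
mu = exp(2.6) = 13.4637

13.4637


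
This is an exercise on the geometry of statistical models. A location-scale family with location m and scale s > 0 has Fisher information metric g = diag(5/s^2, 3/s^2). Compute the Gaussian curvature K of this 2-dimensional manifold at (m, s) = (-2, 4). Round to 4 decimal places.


The metric has the form g = (A dm^2 + B ds^2)/s^2 with A = 5, B = 3.
Substitute u = sqrt(A/B)*m: g = B*(du^2 + ds^2)/s^2, i.e. B times the
Poincare upper half-plane metric, which has constant Gaussian curvature -1.
Scaling a 2D metric by a constant c divides the Gaussian curvature by c,
so K = -1/B = -1/(3) = -0.3333 everywhere (the point (m, s) = (-2, 4) is irrelevant:
the curvature is constant).
The requested Gaussian curvature is K = -0.3333.

-0.3333


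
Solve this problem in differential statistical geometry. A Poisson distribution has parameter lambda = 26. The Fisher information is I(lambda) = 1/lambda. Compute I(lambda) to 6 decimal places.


Fisher information for Poisson: I(lambda) = 1/lambda.
lambda = 26.
I(lambda) = 1/26 = 0.038462

0.038462


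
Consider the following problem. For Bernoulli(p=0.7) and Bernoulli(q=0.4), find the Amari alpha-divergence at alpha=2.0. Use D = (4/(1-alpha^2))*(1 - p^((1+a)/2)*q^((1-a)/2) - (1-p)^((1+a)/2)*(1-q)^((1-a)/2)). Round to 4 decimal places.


Amari alpha-divergence:
D = (4/(1-alpha^2))*(1 - p^((1+a)/2)*q^((1-a)/2) - (1-p)^((1+a)/2)*(1-q)^((1-a)/2)).
alpha = 2.0, p = 0.7, q = 0.4.
e1 = (1+alpha)/2 = 1.5, e2 = (1-alpha)/2 = -0.5.
t1 = p^e1 * q^e2 = 0.7^1.5 * 0.4^-0.5 = 0.926013.
t2 = (1-p)^e1 * (1-q)^e2 = 0.3^1.5 * 0.6^-0.5 = 0.212132.
4/(1-alpha^2) = -1.333333.
D = -1.333333*(1 - 0.926013 - 0.212132) = 0.1842

0.1842


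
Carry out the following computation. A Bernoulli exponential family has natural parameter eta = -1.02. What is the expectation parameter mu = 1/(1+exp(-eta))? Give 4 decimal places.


Dual coordinate (expectation parameter) for Bernoulli:
mu = 1/(1+exp(-eta)).
eta = -1.02.
exp(-eta) = exp(1.02) = 2.773195.
mu = 1/(1+2.773195) = 0.2650

0.2650


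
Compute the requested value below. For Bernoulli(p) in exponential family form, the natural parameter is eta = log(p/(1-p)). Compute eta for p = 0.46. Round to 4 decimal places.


Natural parameter for Bernoulli: eta = log(p/(1-p)).
p = 0.46, 1-p = 0.54.
p/(1-p) = 0.851852.
eta = log(0.851852) = -0.1603

-0.1603


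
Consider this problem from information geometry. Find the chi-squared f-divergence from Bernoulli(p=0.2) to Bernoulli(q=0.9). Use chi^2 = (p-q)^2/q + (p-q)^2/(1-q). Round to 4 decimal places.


Chi-squared divergence between Bernoulli distributions:
chi^2 = (p-q)^2/q + (p-q)^2/(1-q).
p = 0.2, q = 0.9, p-q = -0.7.
(p-q)^2 = 0.49.
term1 = 0.49/0.9 = 0.544444.
term2 = 0.49/0.1 = 4.9.
chi^2 = 0.544444 + 4.9 = 5.4444

5.4444


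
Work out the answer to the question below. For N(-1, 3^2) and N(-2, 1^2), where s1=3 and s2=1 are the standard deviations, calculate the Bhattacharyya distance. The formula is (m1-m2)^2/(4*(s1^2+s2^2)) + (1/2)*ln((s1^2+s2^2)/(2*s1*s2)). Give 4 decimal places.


Bhattacharyya distance between two Gaussians:
DB = (m1-m2)^2/(4*(s1^2+s2^2)) + (1/2)*ln((s1^2+s2^2)/(2*s1*s2)).
(m1-m2)^2 = (1)^2 = 1.
s1^2+s2^2 = 9 + 1 = 10.
term1 = 1/40 = 0.025.
term2 = 0.5*ln(10/6.0) = 0.255413.
DB = 0.025 + 0.255413 = 0.2804

0.2804


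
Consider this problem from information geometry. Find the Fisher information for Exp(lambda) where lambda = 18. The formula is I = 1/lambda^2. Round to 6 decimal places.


Fisher information for exponential: I(lambda) = 1/lambda^2.
lambda = 18, lambda^2 = 324.
I = 1/324 = 0.003086

0.003086


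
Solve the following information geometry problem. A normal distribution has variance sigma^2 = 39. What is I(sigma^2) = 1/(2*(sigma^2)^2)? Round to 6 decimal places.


Fisher information for variance: I(sigma^2) = 1/(2*sigma^4).
sigma^2 = 39, so sigma^4 = 1521.
I = 1/(2*1521) = 1/3042 = 0.000329

0.000329


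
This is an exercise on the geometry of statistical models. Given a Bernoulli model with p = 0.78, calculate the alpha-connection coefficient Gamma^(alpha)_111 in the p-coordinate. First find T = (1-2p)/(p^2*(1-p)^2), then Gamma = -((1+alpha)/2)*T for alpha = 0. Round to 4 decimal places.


Skewness (Amari-Chentsov) tensor: T = (1-2p)/(p^2*(1-p)^2).
p = 0.78, 1-2p = -0.56, p^2 = 0.6084, (1-p)^2 = 0.0484.
T = -0.56/(0.6084 * 0.0484) = -19.017502.
In the p-coordinate, Gamma^(alpha) = Gamma^(0) - (alpha/2)*T with Gamma^(0) = (1/2)*g'(p) = -T/2,
so Gamma^(alpha) = -((1+alpha)/2)*T.
alpha = 0, -(1+alpha)/2 = -0.5.
Gamma = -0.5 * -19.017502 = 9.5088

9.5088


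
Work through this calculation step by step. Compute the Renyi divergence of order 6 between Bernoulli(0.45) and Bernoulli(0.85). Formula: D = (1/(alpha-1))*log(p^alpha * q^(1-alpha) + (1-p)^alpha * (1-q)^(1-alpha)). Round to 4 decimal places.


Renyi divergence of order alpha between Bernoulli distributions:
D = (1/(alpha-1))*log(p^alpha * q^(1-alpha) + (1-p)^alpha * (1-q)^(1-alpha)).
alpha = 6, p = 0.45, q = 0.85.
p^alpha * q^(1-alpha) = 0.45^6 * 0.85^-5 = 0.018715.
(1-p)^alpha * (1-q)^(1-alpha) = 0.55^6 * 0.15^-5 = 364.518724.
sum = 0.018715 + 364.518724 = 364.537439.
D = (1/5)*log(364.537439) = 1.1797

1.1797


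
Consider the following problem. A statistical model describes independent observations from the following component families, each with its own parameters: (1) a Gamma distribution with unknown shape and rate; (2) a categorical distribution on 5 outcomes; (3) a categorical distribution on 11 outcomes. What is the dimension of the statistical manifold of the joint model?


The dimension of a statistical manifold equals the number of free
(independent) real parameters of the model. For a product of independent
blocks the parameter counts add.
- Gamma (shape, rate): 2.
- categorical on 5 outcomes (probabilities sum to 1): 5-1 = 4.
- categorical on 11 outcomes (probabilities sum to 1): 11-1 = 10.
Total = 2 + 4 + 10 = 16.
Dimension = 16

16


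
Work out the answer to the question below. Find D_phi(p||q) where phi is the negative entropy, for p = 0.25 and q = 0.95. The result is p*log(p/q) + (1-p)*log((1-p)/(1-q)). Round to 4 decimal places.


Bregman divergence with negative entropy generator:
D = p*log(p/q) + (1-p)*log((1-p)/(1-q)).
p = 0.25, q = 0.95.
p*log(p/q) = 0.25*log(0.25/0.95) = -0.33375.
(1-p)*log((1-p)/(1-q)) = 0.75*log(0.75/0.05) = 2.031038.
D = -0.33375 + 2.031038 = 1.6973

1.6973


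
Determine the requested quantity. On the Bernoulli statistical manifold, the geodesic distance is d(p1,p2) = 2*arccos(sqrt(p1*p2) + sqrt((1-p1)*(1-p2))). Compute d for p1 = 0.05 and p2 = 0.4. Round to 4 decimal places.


Geodesic distance on Bernoulli manifold:
d(p1,p2) = 2*arccos(sqrt(p1*p2) + sqrt((1-p1)*(1-p2))).
sqrt(p1*p2) = sqrt(0.05*0.4) = 0.141421.
sqrt((1-p1)*(1-p2)) = sqrt(0.95*0.6) = 0.754983.
arg = 0.141421 + 0.754983 = 0.896405.
d = 2*arccos(0.896405) = 0.9184

0.9184


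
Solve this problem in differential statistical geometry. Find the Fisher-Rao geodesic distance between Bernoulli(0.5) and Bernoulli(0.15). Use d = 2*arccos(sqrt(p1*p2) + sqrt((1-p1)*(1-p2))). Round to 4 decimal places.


Geodesic distance on Bernoulli manifold:
d(p1,p2) = 2*arccos(sqrt(p1*p2) + sqrt((1-p1)*(1-p2))).
sqrt(p1*p2) = sqrt(0.5*0.15) = 0.273861.
sqrt((1-p1)*(1-p2)) = sqrt(0.5*0.85) = 0.65192.
arg = 0.273861 + 0.65192 = 0.925782.
d = 2*arccos(0.925782) = 0.7754

0.7754


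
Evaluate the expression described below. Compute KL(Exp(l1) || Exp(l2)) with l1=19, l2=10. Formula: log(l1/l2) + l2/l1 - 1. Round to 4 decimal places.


KL divergence for exponential family:
KL = log(l1/l2) + l2/l1 - 1.
log(19/10) = 0.641854.
10/19 = 0.526316.
KL = 0.641854 + 0.526316 - 1 = 0.1682

0.1682


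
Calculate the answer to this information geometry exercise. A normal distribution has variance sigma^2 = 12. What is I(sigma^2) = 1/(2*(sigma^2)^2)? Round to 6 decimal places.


Fisher information for variance: I(sigma^2) = 1/(2*sigma^4).
sigma^2 = 12, so sigma^4 = 144.
I = 1/(2*144) = 1/288 = 0.003472

0.003472


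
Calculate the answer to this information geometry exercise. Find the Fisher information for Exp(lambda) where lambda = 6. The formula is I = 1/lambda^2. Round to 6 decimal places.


Fisher information for exponential: I(lambda) = 1/lambda^2.
lambda = 6, lambda^2 = 36.
I = 1/36 = 0.027778

0.027778


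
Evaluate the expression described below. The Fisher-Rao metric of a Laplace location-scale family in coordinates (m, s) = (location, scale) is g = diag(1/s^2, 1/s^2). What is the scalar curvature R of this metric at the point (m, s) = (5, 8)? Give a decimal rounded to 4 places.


The metric has the form g = (A dm^2 + B ds^2)/s^2 with A = 1, B = 1.
Substitute u = sqrt(A/B)*m: g = B*(du^2 + ds^2)/s^2, i.e. B times the
Poincare upper half-plane metric, which has constant Gaussian curvature -1.
Scaling a 2D metric by a constant c divides the Gaussian curvature by c,
so K = -1/B = -1/(1) = -1.0000 everywhere (the point (m, s) = (5, 8) is irrelevant:
the curvature is constant).
Scalar curvature in dimension 2: R = 2K = -2/(1) = -2.0000.

-2.0000


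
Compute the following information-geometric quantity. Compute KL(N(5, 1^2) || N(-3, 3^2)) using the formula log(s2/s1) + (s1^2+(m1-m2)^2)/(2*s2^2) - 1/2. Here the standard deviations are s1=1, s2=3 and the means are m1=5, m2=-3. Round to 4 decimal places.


KL divergence between normal distributions:
KL = log(s2/s1) + (s1^2 + (m1-m2)^2)/(2*s2^2) - 1/2.
log(3/1) = 1.098612.
(1^2 + (5--3)^2)/(2*3^2) = (1 + 64)/18 = 3.611111.
KL = 1.098612 + 3.611111 - 0.5 = 4.2097

4.2097


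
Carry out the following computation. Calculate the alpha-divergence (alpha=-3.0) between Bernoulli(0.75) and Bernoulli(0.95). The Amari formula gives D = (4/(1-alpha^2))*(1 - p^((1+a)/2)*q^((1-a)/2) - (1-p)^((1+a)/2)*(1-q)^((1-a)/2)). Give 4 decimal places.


Amari alpha-divergence:
D = (4/(1-alpha^2))*(1 - p^((1+a)/2)*q^((1-a)/2) - (1-p)^((1+a)/2)*(1-q)^((1-a)/2)).
alpha = -3.0, p = 0.75, q = 0.95.
e1 = (1+alpha)/2 = -1.0, e2 = (1-alpha)/2 = 2.0.
t1 = p^e1 * q^e2 = 0.75^-1.0 * 0.95^2.0 = 1.203333.
t2 = (1-p)^e1 * (1-q)^e2 = 0.25^-1.0 * 0.05^2.0 = 0.01.
4/(1-alpha^2) = -0.5.
D = -0.5*(1 - 1.203333 - 0.01) = 0.1067

0.1067


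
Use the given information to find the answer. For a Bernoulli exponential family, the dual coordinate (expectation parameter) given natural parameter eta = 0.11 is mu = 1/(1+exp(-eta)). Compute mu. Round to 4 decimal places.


Dual coordinate (expectation parameter) for Bernoulli:
mu = 1/(1+exp(-eta)).
eta = 0.11.
exp(-eta) = exp(-0.11) = 0.895834.
mu = 1/(1+0.895834) = 0.5275

0.5275


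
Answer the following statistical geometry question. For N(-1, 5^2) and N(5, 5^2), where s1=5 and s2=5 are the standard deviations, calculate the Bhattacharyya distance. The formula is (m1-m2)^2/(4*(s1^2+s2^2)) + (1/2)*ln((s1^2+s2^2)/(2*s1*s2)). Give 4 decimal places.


Bhattacharyya distance between two Gaussians:
DB = (m1-m2)^2/(4*(s1^2+s2^2)) + (1/2)*ln((s1^2+s2^2)/(2*s1*s2)).
(m1-m2)^2 = (-6)^2 = 36.
s1^2+s2^2 = 25 + 25 = 50.
term1 = 36/200 = 0.18.
term2 = 0.5*ln(50/50.0) = 0.0.
DB = 0.18 + 0.0 = 0.1800

0.1800


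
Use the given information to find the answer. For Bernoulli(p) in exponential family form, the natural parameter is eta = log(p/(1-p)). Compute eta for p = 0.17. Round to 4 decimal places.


Natural parameter for Bernoulli: eta = log(p/(1-p)).
p = 0.17, 1-p = 0.83.
p/(1-p) = 0.204819.
eta = log(0.204819) = -1.5856

-1.5856


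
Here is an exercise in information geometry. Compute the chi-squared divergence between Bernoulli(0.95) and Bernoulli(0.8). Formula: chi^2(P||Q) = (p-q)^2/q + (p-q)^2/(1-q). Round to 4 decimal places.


Chi-squared divergence between Bernoulli distributions:
chi^2 = (p-q)^2/q + (p-q)^2/(1-q).
p = 0.95, q = 0.8, p-q = 0.15.
(p-q)^2 = 0.0225.
term1 = 0.0225/0.8 = 0.028125.
term2 = 0.0225/0.2 = 0.1125.
chi^2 = 0.028125 + 0.1125 = 0.1406

0.1406


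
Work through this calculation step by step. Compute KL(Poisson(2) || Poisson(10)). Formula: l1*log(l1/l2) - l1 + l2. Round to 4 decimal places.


KL divergence for Poisson:
KL = l1*log(l1/l2) - l1 + l2.
l1 = 2, l2 = 10.
log(2/10) = -1.609438.
l1*log(l1/l2) = 2 * -1.609438 = -3.218876.
KL = -3.218876 - 2 + 10 = 4.7811

4.7811


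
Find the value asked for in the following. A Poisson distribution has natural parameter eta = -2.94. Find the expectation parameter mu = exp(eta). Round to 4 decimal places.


Expectation parameter for Poisson exponential family:
mu = exp(eta).
eta = -2.94.
mu = exp(-2.94) = 0.0529

0.0529


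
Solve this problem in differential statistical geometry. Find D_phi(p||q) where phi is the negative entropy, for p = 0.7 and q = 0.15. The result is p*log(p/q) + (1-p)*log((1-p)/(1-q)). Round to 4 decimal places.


Bregman divergence with negative entropy generator:
D = p*log(p/q) + (1-p)*log((1-p)/(1-q)).
p = 0.7, q = 0.15.
p*log(p/q) = 0.7*log(0.7/0.15) = 1.078312.
(1-p)*log((1-p)/(1-q)) = 0.3*log(0.3/0.85) = -0.312436.
D = 1.078312 + -0.312436 = 0.7659

0.7659


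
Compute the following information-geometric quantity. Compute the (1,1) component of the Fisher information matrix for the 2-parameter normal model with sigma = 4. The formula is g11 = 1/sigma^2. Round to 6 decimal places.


For the 2-parameter normal family, the Fisher metric has:
  g11 = 1/sigma^2, g22 = 2/sigma^2.
sigma = 4, sigma^2 = 16.
g11 = 0.062500

0.062500


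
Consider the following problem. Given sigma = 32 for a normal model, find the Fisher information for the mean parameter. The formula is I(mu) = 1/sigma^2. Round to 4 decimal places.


The Fisher information for the mean of a normal distribution is I(mu) = 1/sigma^2.
sigma = 32, so sigma^2 = 1024.
I(mu) = 1/1024 = 0.0010

0.0010


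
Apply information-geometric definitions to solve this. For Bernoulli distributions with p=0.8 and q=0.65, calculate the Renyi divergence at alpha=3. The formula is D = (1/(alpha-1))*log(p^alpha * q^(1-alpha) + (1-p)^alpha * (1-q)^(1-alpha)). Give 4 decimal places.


Renyi divergence of order alpha between Bernoulli distributions:
D = (1/(alpha-1))*log(p^alpha * q^(1-alpha) + (1-p)^alpha * (1-q)^(1-alpha)).
alpha = 3, p = 0.8, q = 0.65.
p^alpha * q^(1-alpha) = 0.8^3 * 0.65^-2 = 1.211834.
(1-p)^alpha * (1-q)^(1-alpha) = 0.2^3 * 0.35^-2 = 0.065306.
sum = 1.211834 + 0.065306 = 1.27714.
D = (1/2)*log(1.27714) = 0.1223

0.1223


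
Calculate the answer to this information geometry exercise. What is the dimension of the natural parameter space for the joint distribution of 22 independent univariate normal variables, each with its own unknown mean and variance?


Exponential family dimension calculation:
Each univariate normal has two natural parameters (mu/sigma^2 and -1/(2 sigma^2)).
With 22 independent components, dim = 2 * 22 = 44.

44


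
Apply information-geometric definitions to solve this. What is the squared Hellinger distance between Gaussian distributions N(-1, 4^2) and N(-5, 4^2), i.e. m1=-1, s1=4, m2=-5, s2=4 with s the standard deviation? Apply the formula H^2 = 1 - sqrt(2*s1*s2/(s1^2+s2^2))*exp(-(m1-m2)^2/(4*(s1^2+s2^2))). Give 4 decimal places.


Squared Hellinger distance for Gaussians:
H^2 = 1 - sqrt(2*s1*s2/(s1^2+s2^2)) * exp(-(m1-m2)^2/(4*(s1^2+s2^2))).
s1^2 = 16, s2^2 = 16, s1^2+s2^2 = 32.
sqrt(2*4*4/(32)) = 1.0.
(m1-m2)^2 = (4)^2 = 16.
exp(-16/(4*32)) = exp(-0.125) = 0.882497.
H^2 = 1 - 1.0*0.882497 = 0.1175

0.1175


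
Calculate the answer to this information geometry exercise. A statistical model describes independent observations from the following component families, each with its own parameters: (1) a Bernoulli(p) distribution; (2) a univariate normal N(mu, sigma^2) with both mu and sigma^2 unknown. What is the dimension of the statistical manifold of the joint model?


The dimension of a statistical manifold equals the number of free
(independent) real parameters of the model. For a product of independent
blocks the parameter counts add.
- Bernoulli (p): 1.
- normal (mu, sigma^2): 2.
Total = 1 + 2 = 3.
Dimension = 3

3


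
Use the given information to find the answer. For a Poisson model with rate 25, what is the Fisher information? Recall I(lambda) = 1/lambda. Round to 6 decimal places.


Fisher information for Poisson: I(lambda) = 1/lambda.
lambda = 25.
I(lambda) = 1/25 = 0.040000

0.040000


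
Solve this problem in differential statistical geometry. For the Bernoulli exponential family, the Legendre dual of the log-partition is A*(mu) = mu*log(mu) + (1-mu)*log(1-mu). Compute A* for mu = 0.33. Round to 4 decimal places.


Legendre transform for Bernoulli:
A*(mu) = mu*log(mu) + (1-mu)*log(1-mu).
mu = 0.33, 1-mu = 0.67.
mu*log(mu) = 0.33*log(0.33) = -0.365859.
(1-mu)*log(1-mu) = 0.67*log(0.67) = -0.26832.
A* = -0.365859 + -0.26832 = -0.6342

-0.6342


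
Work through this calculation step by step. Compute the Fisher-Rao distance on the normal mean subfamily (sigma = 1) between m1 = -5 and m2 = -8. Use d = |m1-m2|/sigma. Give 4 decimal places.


On the fixed-variance normal subfamily, geodesic distance = |m1-m2|/sigma.
|-5 - -8| = 3.
sigma = 1.
d = 3/1 = 3.0000

3.0000


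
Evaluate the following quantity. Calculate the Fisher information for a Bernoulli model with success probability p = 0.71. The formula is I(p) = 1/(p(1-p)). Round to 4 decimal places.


For Bernoulli(p), Fisher information is I(p) = 1/(p*(1-p)).
p = 0.71, 1-p = 0.29.
p*(1-p) = 0.2059.
I(p) = 1/0.2059 = 4.8567

4.8567


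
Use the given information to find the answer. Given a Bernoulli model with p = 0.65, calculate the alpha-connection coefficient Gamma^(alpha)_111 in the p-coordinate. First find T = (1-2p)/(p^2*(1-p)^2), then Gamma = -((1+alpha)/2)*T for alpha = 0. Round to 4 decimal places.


Skewness (Amari-Chentsov) tensor: T = (1-2p)/(p^2*(1-p)^2).
p = 0.65, 1-2p = -0.3, p^2 = 0.4225, (1-p)^2 = 0.1225.
T = -0.3/(0.4225 * 0.1225) = -5.796401.
In the p-coordinate, Gamma^(alpha) = Gamma^(0) - (alpha/2)*T with Gamma^(0) = (1/2)*g'(p) = -T/2,
so Gamma^(alpha) = -((1+alpha)/2)*T.
alpha = 0, -(1+alpha)/2 = -0.5.
Gamma = -0.5 * -5.796401 = 2.8982

2.8982


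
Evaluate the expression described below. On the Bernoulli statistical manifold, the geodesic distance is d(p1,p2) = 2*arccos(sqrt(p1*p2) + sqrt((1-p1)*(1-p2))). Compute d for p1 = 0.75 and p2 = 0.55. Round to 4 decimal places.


Geodesic distance on Bernoulli manifold:
d(p1,p2) = 2*arccos(sqrt(p1*p2) + sqrt((1-p1)*(1-p2))).
sqrt(p1*p2) = sqrt(0.75*0.55) = 0.642262.
sqrt((1-p1)*(1-p2)) = sqrt(0.25*0.45) = 0.33541.
arg = 0.642262 + 0.33541 = 0.977672.
d = 2*arccos(0.977672) = 0.4234

0.4234


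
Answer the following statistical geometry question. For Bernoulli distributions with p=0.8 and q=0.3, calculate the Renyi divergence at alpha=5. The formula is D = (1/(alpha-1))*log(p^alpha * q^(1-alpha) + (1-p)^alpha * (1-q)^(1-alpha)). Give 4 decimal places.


Renyi divergence of order alpha between Bernoulli distributions:
D = (1/(alpha-1))*log(p^alpha * q^(1-alpha) + (1-p)^alpha * (1-q)^(1-alpha)).
alpha = 5, p = 0.8, q = 0.3.
p^alpha * q^(1-alpha) = 0.8^5 * 0.3^-4 = 40.454321.
(1-p)^alpha * (1-q)^(1-alpha) = 0.2^5 * 0.7^-4 = 0.001333.
sum = 40.454321 + 0.001333 = 40.455654.
D = (1/4)*log(40.455654) = 0.9251

0.9251


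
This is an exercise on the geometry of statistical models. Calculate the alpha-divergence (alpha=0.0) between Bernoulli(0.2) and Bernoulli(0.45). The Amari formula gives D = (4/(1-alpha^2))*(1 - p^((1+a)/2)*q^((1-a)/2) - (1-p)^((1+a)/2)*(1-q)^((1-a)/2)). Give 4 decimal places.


Amari alpha-divergence:
D = (4/(1-alpha^2))*(1 - p^((1+a)/2)*q^((1-a)/2) - (1-p)^((1+a)/2)*(1-q)^((1-a)/2)).
alpha = 0.0, p = 0.2, q = 0.45.
e1 = (1+alpha)/2 = 0.5, e2 = (1-alpha)/2 = 0.5.
t1 = p^e1 * q^e2 = 0.2^0.5 * 0.45^0.5 = 0.3.
t2 = (1-p)^e1 * (1-q)^e2 = 0.8^0.5 * 0.55^0.5 = 0.663325.
4/(1-alpha^2) = 4.0.
D = 4.0*(1 - 0.3 - 0.663325) = 0.1467

0.1467


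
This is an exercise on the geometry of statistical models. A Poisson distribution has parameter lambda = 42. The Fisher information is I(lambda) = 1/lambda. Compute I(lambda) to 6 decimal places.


Fisher information for Poisson: I(lambda) = 1/lambda.
lambda = 42.
I(lambda) = 1/42 = 0.023810

0.023810


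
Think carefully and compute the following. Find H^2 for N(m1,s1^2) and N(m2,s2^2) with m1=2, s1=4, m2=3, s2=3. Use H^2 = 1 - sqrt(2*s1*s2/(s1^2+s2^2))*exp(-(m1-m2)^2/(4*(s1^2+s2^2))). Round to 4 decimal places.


Squared Hellinger distance for Gaussians:
H^2 = 1 - sqrt(2*s1*s2/(s1^2+s2^2)) * exp(-(m1-m2)^2/(4*(s1^2+s2^2))).
s1^2 = 16, s2^2 = 9, s1^2+s2^2 = 25.
sqrt(2*4*3/(25)) = 0.979796.
(m1-m2)^2 = (-1)^2 = 1.
exp(-1/(4*25)) = exp(-0.01) = 0.99005.
H^2 = 1 - 0.979796*0.99005 = 0.0300

0.0300


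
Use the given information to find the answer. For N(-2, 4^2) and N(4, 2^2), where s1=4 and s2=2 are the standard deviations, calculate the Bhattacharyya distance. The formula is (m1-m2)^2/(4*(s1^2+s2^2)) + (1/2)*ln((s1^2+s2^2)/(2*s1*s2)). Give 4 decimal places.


Bhattacharyya distance between two Gaussians:
DB = (m1-m2)^2/(4*(s1^2+s2^2)) + (1/2)*ln((s1^2+s2^2)/(2*s1*s2)).
(m1-m2)^2 = (-6)^2 = 36.
s1^2+s2^2 = 16 + 4 = 20.
term1 = 36/80 = 0.45.
term2 = 0.5*ln(20/16.0) = 0.111572.
DB = 0.45 + 0.111572 = 0.5616

0.5616


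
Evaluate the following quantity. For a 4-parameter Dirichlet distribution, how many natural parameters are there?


Exponential family dimension calculation:
Dirichlet with 4 components has 4 natural parameters.

4


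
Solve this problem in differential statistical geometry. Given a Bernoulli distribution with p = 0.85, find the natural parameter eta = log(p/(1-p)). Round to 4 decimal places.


Natural parameter for Bernoulli: eta = log(p/(1-p)).
p = 0.85, 1-p = 0.15.
p/(1-p) = 5.666667.
eta = log(5.666667) = 1.7346

1.7346


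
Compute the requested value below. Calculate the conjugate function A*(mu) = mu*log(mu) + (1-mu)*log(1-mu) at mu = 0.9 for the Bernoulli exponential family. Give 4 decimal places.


Legendre transform for Bernoulli:
A*(mu) = mu*log(mu) + (1-mu)*log(1-mu).
mu = 0.9, 1-mu = 0.1.
mu*log(mu) = 0.9*log(0.9) = -0.094824.
(1-mu)*log(1-mu) = 0.1*log(0.1) = -0.230259.
A* = -0.094824 + -0.230259 = -0.3251

-0.3251


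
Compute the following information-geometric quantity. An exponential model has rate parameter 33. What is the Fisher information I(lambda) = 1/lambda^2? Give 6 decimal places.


Fisher information for exponential: I(lambda) = 1/lambda^2.
lambda = 33, lambda^2 = 1089.
I = 1/1089 = 0.000918

0.000918


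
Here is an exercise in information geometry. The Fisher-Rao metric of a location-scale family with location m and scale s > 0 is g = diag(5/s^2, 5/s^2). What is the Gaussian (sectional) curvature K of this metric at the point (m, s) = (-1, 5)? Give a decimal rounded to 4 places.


The metric has the form g = (A dm^2 + B ds^2)/s^2 with A = 5, B = 5.
Substitute u = sqrt(A/B)*m: g = B*(du^2 + ds^2)/s^2, i.e. B times the
Poincare upper half-plane metric, which has constant Gaussian curvature -1.
Scaling a 2D metric by a constant c divides the Gaussian curvature by c,
so K = -1/B = -1/(5) = -0.2000 everywhere (the point (m, s) = (-1, 5) is irrelevant:
the curvature is constant).
The requested Gaussian curvature is K = -0.2000.

-0.2000


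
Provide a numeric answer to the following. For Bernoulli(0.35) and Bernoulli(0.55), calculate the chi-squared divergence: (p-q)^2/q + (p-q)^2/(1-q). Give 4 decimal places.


Chi-squared divergence between Bernoulli distributions:
chi^2 = (p-q)^2/q + (p-q)^2/(1-q).
p = 0.35, q = 0.55, p-q = -0.2.
(p-q)^2 = 0.04.
term1 = 0.04/0.55 = 0.072727.
term2 = 0.04/0.45 = 0.088889.
chi^2 = 0.072727 + 0.088889 = 0.1616

0.1616


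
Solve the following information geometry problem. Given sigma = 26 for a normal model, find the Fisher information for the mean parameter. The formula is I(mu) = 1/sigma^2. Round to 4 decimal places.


The Fisher information for the mean of a normal distribution is I(mu) = 1/sigma^2.
sigma = 26, so sigma^2 = 676.
I(mu) = 1/676 = 0.0015

0.0015


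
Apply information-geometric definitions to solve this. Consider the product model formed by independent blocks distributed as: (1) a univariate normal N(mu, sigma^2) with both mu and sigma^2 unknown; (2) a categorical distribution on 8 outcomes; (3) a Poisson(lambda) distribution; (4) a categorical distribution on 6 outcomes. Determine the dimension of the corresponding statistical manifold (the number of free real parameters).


The dimension of a statistical manifold equals the number of free
(independent) real parameters of the model. For a product of independent
blocks the parameter counts add.
- normal (mu, sigma^2): 2.
- categorical on 8 outcomes (probabilities sum to 1): 8-1 = 7.
- Poisson (lambda): 1.
- categorical on 6 outcomes (probabilities sum to 1): 6-1 = 5.
Total = 2 + 7 + 1 + 5 = 15.
Dimension = 15

15


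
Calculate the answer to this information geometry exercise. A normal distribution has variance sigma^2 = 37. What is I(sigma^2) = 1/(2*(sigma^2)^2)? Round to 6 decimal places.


Fisher information for variance: I(sigma^2) = 1/(2*sigma^4).
sigma^2 = 37, so sigma^4 = 1369.
I = 1/(2*1369) = 1/2738 = 0.000365

0.000365


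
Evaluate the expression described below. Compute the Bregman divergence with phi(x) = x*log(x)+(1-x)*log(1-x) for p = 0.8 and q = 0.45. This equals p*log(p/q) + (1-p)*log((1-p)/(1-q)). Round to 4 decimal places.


Bregman divergence with negative entropy generator:
D = p*log(p/q) + (1-p)*log((1-p)/(1-q)).
p = 0.8, q = 0.45.
p*log(p/q) = 0.8*log(0.8/0.45) = 0.460291.
(1-p)*log((1-p)/(1-q)) = 0.2*log(0.2/0.55) = -0.20232.
D = 0.460291 + -0.20232 = 0.2580

0.2580


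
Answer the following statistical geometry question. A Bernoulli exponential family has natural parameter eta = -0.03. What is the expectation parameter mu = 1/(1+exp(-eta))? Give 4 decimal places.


Dual coordinate (expectation parameter) for Bernoulli:
mu = 1/(1+exp(-eta)).
eta = -0.03.
exp(-eta) = exp(0.03) = 1.030455.
mu = 1/(1+1.030455) = 0.4925

0.4925


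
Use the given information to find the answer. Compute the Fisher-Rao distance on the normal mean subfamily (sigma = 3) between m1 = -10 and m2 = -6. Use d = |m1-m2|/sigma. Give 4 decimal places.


On the fixed-variance normal subfamily, geodesic distance = |m1-m2|/sigma.
|-10 - -6| = 4.
sigma = 3.
d = 4/3 = 1.3333

1.3333


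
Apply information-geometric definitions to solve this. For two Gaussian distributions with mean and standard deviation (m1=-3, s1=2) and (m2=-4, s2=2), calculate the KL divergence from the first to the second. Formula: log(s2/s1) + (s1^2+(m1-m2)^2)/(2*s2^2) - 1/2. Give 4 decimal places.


KL divergence between normal distributions:
KL = log(s2/s1) + (s1^2 + (m1-m2)^2)/(2*s2^2) - 1/2.
log(2/2) = 0.0.
(2^2 + (-3--4)^2)/(2*2^2) = (4 + 1)/8 = 0.625.
KL = 0.0 + 0.625 - 0.5 = 0.1250

0.1250


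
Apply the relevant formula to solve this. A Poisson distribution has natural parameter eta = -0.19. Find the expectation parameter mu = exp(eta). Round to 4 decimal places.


Expectation parameter for Poisson exponential family:
mu = exp(eta).
eta = -0.19.
mu = exp(-0.19) = 0.8270

0.8270


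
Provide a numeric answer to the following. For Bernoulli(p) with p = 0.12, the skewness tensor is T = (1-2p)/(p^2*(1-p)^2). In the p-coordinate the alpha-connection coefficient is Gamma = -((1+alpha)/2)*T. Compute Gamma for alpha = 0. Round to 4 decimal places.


Skewness (Amari-Chentsov) tensor: T = (1-2p)/(p^2*(1-p)^2).
p = 0.12, 1-2p = 0.76, p^2 = 0.0144, (1-p)^2 = 0.7744.
T = 0.76/(0.0144 * 0.7744) = 68.153122.
In the p-coordinate, Gamma^(alpha) = Gamma^(0) - (alpha/2)*T with Gamma^(0) = (1/2)*g'(p) = -T/2,
so Gamma^(alpha) = -((1+alpha)/2)*T.
alpha = 0, -(1+alpha)/2 = -0.5.
Gamma = -0.5 * 68.153122 = -34.0766

-34.0766


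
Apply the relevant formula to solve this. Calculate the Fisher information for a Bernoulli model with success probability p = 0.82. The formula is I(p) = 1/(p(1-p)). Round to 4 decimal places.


For Bernoulli(p), Fisher information is I(p) = 1/(p*(1-p)).
p = 0.82, 1-p = 0.18.
p*(1-p) = 0.1476.
I(p) = 1/0.1476 = 6.7751

6.7751


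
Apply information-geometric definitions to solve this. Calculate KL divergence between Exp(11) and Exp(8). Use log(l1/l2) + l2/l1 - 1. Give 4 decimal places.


KL divergence for exponential family:
KL = log(l1/l2) + l2/l1 - 1.
log(11/8) = 0.318454.
8/11 = 0.727273.
KL = 0.318454 + 0.727273 - 1 = 0.0457

0.0457


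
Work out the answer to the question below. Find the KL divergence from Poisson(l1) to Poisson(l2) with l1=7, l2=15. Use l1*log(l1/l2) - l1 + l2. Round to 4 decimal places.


KL divergence for Poisson:
KL = l1*log(l1/l2) - l1 + l2.
l1 = 7, l2 = 15.
log(7/15) = -0.76214.
l1*log(l1/l2) = 7 * -0.76214 = -5.33498.
KL = -5.33498 - 7 + 15 = 2.6650

2.6650


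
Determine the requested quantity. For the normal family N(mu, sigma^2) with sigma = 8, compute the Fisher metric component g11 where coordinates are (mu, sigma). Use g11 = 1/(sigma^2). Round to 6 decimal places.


For the 2-parameter normal family, the Fisher metric has:
  g11 = 1/sigma^2, g22 = 2/sigma^2.
sigma = 8, sigma^2 = 64.
g11 = 0.015625

0.015625


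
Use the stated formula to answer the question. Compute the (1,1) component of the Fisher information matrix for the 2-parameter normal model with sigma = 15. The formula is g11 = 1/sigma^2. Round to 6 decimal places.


For the 2-parameter normal family, the Fisher metric has:
  g11 = 1/sigma^2, g22 = 2/sigma^2.
sigma = 15, sigma^2 = 225.
g11 = 0.004444

0.004444


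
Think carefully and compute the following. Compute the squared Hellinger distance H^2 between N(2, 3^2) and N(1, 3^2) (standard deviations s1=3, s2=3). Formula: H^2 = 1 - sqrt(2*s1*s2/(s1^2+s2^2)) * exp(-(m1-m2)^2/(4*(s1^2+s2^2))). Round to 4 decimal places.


Squared Hellinger distance for Gaussians:
H^2 = 1 - sqrt(2*s1*s2/(s1^2+s2^2)) * exp(-(m1-m2)^2/(4*(s1^2+s2^2))).
s1^2 = 9, s2^2 = 9, s1^2+s2^2 = 18.
sqrt(2*3*3/(18)) = 1.0.
(m1-m2)^2 = (1)^2 = 1.
exp(-1/(4*18)) = exp(-0.013889) = 0.986207.
H^2 = 1 - 1.0*0.986207 = 0.0138

0.0138


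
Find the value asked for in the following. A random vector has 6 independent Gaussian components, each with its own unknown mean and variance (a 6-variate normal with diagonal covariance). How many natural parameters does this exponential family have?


Exponential family dimension calculation:
Each univariate normal has two natural parameters (mu/sigma^2 and -1/(2 sigma^2)).
With 6 independent components, dim = 2 * 6 = 12.

12


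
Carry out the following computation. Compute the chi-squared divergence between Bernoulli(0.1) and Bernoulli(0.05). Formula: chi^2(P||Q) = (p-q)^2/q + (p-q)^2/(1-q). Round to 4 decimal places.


Chi-squared divergence between Bernoulli distributions:
chi^2 = (p-q)^2/q + (p-q)^2/(1-q).
p = 0.1, q = 0.05, p-q = 0.05.
(p-q)^2 = 0.0025.
term1 = 0.0025/0.05 = 0.05.
term2 = 0.0025/0.95 = 0.002632.
chi^2 = 0.05 + 0.002632 = 0.0526

0.0526


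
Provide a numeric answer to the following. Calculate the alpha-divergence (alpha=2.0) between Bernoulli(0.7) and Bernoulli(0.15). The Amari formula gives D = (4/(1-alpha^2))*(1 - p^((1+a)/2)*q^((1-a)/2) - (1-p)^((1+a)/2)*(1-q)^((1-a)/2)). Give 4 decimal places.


Amari alpha-divergence:
D = (4/(1-alpha^2))*(1 - p^((1+a)/2)*q^((1-a)/2) - (1-p)^((1+a)/2)*(1-q)^((1-a)/2)).
alpha = 2.0, p = 0.7, q = 0.15.
e1 = (1+alpha)/2 = 1.5, e2 = (1-alpha)/2 = -0.5.
t1 = p^e1 * q^e2 = 0.7^1.5 * 0.15^-0.5 = 1.512173.
t2 = (1-p)^e1 * (1-q)^e2 = 0.3^1.5 * 0.85^-0.5 = 0.178227.
4/(1-alpha^2) = -1.333333.
D = -1.333333*(1 - 1.512173 - 0.178227) = 0.9205

0.9205


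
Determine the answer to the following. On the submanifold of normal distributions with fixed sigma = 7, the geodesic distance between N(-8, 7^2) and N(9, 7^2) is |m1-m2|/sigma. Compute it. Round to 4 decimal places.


On the fixed-variance normal subfamily, geodesic distance = |m1-m2|/sigma.
|-8 - 9| = 17.
sigma = 7.
d = 17/7 = 2.4286

2.4286


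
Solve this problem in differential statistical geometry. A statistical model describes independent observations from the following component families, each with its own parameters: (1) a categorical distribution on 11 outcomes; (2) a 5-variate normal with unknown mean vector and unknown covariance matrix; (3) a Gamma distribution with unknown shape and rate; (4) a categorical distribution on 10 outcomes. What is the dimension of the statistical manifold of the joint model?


The dimension of a statistical manifold equals the number of free
(independent) real parameters of the model. For a product of independent
blocks the parameter counts add.
- categorical on 11 outcomes (probabilities sum to 1): 11-1 = 10.
- 5-variate normal: 5 (mean) + 5*6/2 = 15 (symmetric covariance) = 20.
- Gamma (shape, rate): 2.
- categorical on 10 outcomes (probabilities sum to 1): 10-1 = 9.
Total = 10 + 20 + 2 + 9 = 41.
Dimension = 41

41


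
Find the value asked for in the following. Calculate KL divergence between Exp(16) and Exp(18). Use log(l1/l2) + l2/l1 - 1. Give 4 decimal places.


KL divergence for exponential family:
KL = log(l1/l2) + l2/l1 - 1.
log(16/18) = -0.117783.
18/16 = 1.125.
KL = -0.117783 + 1.125 - 1 = 0.0072

0.0072


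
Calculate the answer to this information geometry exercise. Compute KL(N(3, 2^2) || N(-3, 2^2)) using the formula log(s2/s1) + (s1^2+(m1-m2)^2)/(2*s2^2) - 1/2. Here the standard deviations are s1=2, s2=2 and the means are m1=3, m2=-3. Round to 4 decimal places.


KL divergence between normal distributions:
KL = log(s2/s1) + (s1^2 + (m1-m2)^2)/(2*s2^2) - 1/2.
log(2/2) = 0.0.
(2^2 + (3--3)^2)/(2*2^2) = (4 + 36)/8 = 5.0.
KL = 0.0 + 5.0 - 0.5 = 4.5000

4.5000


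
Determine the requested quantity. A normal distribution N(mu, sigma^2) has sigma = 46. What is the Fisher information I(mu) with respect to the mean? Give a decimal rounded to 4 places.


The Fisher information for the mean of a normal distribution is I(mu) = 1/sigma^2.
sigma = 46, so sigma^2 = 2116.
I(mu) = 1/2116 = 0.0005

0.0005


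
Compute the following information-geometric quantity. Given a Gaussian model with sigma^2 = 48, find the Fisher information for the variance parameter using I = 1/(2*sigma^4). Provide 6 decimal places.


Fisher information for variance: I(sigma^2) = 1/(2*sigma^4).
sigma^2 = 48, so sigma^4 = 2304.
I = 1/(2*2304) = 1/4608 = 0.000217

0.000217


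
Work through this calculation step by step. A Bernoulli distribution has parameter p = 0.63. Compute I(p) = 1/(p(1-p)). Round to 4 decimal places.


For Bernoulli(p), Fisher information is I(p) = 1/(p*(1-p)).
p = 0.63, 1-p = 0.37.
p*(1-p) = 0.2331.
I(p) = 1/0.2331 = 4.2900

4.2900


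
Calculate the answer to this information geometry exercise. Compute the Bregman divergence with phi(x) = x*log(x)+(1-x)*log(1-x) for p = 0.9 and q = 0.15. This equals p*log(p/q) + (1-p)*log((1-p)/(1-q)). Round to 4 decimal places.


Bregman divergence with negative entropy generator:
D = p*log(p/q) + (1-p)*log((1-p)/(1-q)).
p = 0.9, q = 0.15.
p*log(p/q) = 0.9*log(0.9/0.15) = 1.612584.
(1-p)*log((1-p)/(1-q)) = 0.1*log(0.1/0.85) = -0.214007.
D = 1.612584 + -0.214007 = 1.3986

1.3986


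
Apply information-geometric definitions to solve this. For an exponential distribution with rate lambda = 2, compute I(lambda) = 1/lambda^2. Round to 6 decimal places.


Fisher information for exponential: I(lambda) = 1/lambda^2.
lambda = 2, lambda^2 = 4.
I = 1/4 = 0.250000

0.250000


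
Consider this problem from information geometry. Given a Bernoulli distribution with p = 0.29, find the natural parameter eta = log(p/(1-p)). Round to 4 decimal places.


Natural parameter for Bernoulli: eta = log(p/(1-p)).
p = 0.29, 1-p = 0.71.
p/(1-p) = 0.408451.
eta = log(0.408451) = -0.8954

-0.8954


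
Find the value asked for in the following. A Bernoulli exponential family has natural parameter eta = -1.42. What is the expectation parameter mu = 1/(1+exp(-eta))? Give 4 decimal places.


Dual coordinate (expectation parameter) for Bernoulli:
mu = 1/(1+exp(-eta)).
eta = -1.42.
exp(-eta) = exp(1.42) = 4.13712.
mu = 1/(1+4.13712) = 0.1947

0.1947


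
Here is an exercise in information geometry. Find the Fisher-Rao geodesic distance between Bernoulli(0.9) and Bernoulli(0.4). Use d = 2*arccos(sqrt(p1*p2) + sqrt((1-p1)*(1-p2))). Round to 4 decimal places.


Geodesic distance on Bernoulli manifold:
d(p1,p2) = 2*arccos(sqrt(p1*p2) + sqrt((1-p1)*(1-p2))).
sqrt(p1*p2) = sqrt(0.9*0.4) = 0.6.
sqrt((1-p1)*(1-p2)) = sqrt(0.1*0.6) = 0.244949.
arg = 0.6 + 0.244949 = 0.844949.
d = 2*arccos(0.844949) = 1.1287

1.1287


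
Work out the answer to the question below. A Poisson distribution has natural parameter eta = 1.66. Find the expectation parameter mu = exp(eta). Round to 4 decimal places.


Expectation parameter for Poisson exponential family:
mu = exp(eta).
eta = 1.66.
mu = exp(1.66) = 5.2593

5.2593


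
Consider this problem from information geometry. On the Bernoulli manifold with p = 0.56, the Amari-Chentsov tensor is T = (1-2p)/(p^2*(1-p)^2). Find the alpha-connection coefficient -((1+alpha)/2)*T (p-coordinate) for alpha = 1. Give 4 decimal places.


Skewness (Amari-Chentsov) tensor: T = (1-2p)/(p^2*(1-p)^2).
p = 0.56, 1-2p = -0.12, p^2 = 0.3136, (1-p)^2 = 0.1936.
T = -0.12/(0.3136 * 0.1936) = -1.976514.
In the p-coordinate, Gamma^(alpha) = Gamma^(0) - (alpha/2)*T with Gamma^(0) = (1/2)*g'(p) = -T/2,
so Gamma^(alpha) = -((1+alpha)/2)*T.
alpha = 1, -(1+alpha)/2 = -1.0.
Gamma = -1.0 * -1.976514 = 1.9765

1.9765


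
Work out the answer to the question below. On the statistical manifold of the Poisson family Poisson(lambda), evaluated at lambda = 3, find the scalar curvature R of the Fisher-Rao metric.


This family has a single free parameter, so its statistical manifold
is 1-dimensional. The Riemann curvature tensor of any 1-dimensional
Riemannian manifold vanishes identically, so R = 0.

0


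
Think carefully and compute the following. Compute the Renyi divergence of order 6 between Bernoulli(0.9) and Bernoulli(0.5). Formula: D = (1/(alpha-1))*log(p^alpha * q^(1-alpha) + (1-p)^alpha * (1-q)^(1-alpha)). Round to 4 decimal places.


Renyi divergence of order alpha between Bernoulli distributions:
D = (1/(alpha-1))*log(p^alpha * q^(1-alpha) + (1-p)^alpha * (1-q)^(1-alpha)).
alpha = 6, p = 0.9, q = 0.5.
p^alpha * q^(1-alpha) = 0.9^6 * 0.5^-5 = 17.006112.
(1-p)^alpha * (1-q)^(1-alpha) = 0.1^6 * 0.5^-5 = 3.2e-05.
sum = 17.006112 + 3.2e-05 = 17.006144.
D = (1/5)*log(17.006144) = 0.5667

0.5667
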